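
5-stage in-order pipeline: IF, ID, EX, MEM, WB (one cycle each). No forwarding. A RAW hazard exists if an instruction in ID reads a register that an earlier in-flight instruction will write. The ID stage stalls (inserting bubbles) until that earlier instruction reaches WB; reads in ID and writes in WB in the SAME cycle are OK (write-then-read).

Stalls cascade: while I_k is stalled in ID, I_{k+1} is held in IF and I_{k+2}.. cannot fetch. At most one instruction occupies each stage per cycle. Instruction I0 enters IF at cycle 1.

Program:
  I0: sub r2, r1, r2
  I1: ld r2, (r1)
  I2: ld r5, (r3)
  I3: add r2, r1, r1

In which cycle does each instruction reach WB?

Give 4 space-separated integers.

Answer: 5 6 7 8

Derivation:
I0 sub r2 <- r1,r2: IF@1 ID@2 stall=0 (-) EX@3 MEM@4 WB@5
I1 ld r2 <- r1: IF@2 ID@3 stall=0 (-) EX@4 MEM@5 WB@6
I2 ld r5 <- r3: IF@3 ID@4 stall=0 (-) EX@5 MEM@6 WB@7
I3 add r2 <- r1,r1: IF@4 ID@5 stall=0 (-) EX@6 MEM@7 WB@8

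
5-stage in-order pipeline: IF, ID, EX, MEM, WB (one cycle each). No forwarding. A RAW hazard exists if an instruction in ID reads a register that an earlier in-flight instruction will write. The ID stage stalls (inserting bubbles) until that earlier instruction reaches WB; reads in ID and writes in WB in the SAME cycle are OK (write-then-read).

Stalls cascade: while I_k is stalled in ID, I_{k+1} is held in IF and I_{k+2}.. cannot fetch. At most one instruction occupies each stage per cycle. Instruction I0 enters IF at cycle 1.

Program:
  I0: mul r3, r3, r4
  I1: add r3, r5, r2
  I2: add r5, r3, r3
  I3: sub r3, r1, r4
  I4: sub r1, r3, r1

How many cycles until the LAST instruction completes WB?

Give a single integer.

I0 mul r3 <- r3,r4: IF@1 ID@2 stall=0 (-) EX@3 MEM@4 WB@5
I1 add r3 <- r5,r2: IF@2 ID@3 stall=0 (-) EX@4 MEM@5 WB@6
I2 add r5 <- r3,r3: IF@3 ID@4 stall=2 (RAW on I1.r3 (WB@6)) EX@7 MEM@8 WB@9
I3 sub r3 <- r1,r4: IF@4 ID@7 stall=0 (-) EX@8 MEM@9 WB@10
I4 sub r1 <- r3,r1: IF@7 ID@8 stall=2 (RAW on I3.r3 (WB@10)) EX@11 MEM@12 WB@13

Answer: 13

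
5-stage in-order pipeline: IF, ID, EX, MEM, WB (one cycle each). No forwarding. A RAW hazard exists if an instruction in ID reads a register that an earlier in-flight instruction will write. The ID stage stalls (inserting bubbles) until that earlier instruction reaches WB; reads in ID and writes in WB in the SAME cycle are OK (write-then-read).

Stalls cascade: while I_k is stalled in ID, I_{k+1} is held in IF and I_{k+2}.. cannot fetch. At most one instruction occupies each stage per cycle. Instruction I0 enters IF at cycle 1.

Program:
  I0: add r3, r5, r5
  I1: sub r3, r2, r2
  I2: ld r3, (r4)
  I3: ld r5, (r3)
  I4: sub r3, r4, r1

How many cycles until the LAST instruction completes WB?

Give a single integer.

Answer: 11

Derivation:
I0 add r3 <- r5,r5: IF@1 ID@2 stall=0 (-) EX@3 MEM@4 WB@5
I1 sub r3 <- r2,r2: IF@2 ID@3 stall=0 (-) EX@4 MEM@5 WB@6
I2 ld r3 <- r4: IF@3 ID@4 stall=0 (-) EX@5 MEM@6 WB@7
I3 ld r5 <- r3: IF@4 ID@5 stall=2 (RAW on I2.r3 (WB@7)) EX@8 MEM@9 WB@10
I4 sub r3 <- r4,r1: IF@5 ID@8 stall=0 (-) EX@9 MEM@10 WB@11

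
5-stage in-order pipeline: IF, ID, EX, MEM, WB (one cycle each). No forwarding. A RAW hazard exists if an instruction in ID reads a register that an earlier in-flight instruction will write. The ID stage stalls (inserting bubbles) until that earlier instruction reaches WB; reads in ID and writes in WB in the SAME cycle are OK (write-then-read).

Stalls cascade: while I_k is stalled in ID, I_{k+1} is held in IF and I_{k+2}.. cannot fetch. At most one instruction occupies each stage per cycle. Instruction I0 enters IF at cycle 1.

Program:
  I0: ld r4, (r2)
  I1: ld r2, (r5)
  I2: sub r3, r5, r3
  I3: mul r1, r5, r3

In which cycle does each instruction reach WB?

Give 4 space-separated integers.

I0 ld r4 <- r2: IF@1 ID@2 stall=0 (-) EX@3 MEM@4 WB@5
I1 ld r2 <- r5: IF@2 ID@3 stall=0 (-) EX@4 MEM@5 WB@6
I2 sub r3 <- r5,r3: IF@3 ID@4 stall=0 (-) EX@5 MEM@6 WB@7
I3 mul r1 <- r5,r3: IF@4 ID@5 stall=2 (RAW on I2.r3 (WB@7)) EX@8 MEM@9 WB@10

Answer: 5 6 7 10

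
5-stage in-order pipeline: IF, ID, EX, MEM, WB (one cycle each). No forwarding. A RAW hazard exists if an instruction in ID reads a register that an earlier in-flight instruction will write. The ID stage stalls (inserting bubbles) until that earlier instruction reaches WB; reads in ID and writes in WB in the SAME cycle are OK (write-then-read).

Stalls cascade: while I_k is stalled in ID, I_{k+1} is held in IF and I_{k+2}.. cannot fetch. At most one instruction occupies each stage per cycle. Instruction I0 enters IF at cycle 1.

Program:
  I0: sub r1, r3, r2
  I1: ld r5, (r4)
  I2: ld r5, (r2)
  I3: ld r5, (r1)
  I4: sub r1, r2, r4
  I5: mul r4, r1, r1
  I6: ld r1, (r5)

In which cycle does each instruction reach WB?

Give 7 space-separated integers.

Answer: 5 6 7 8 9 12 13

Derivation:
I0 sub r1 <- r3,r2: IF@1 ID@2 stall=0 (-) EX@3 MEM@4 WB@5
I1 ld r5 <- r4: IF@2 ID@3 stall=0 (-) EX@4 MEM@5 WB@6
I2 ld r5 <- r2: IF@3 ID@4 stall=0 (-) EX@5 MEM@6 WB@7
I3 ld r5 <- r1: IF@4 ID@5 stall=0 (-) EX@6 MEM@7 WB@8
I4 sub r1 <- r2,r4: IF@5 ID@6 stall=0 (-) EX@7 MEM@8 WB@9
I5 mul r4 <- r1,r1: IF@6 ID@7 stall=2 (RAW on I4.r1 (WB@9)) EX@10 MEM@11 WB@12
I6 ld r1 <- r5: IF@7 ID@10 stall=0 (-) EX@11 MEM@12 WB@13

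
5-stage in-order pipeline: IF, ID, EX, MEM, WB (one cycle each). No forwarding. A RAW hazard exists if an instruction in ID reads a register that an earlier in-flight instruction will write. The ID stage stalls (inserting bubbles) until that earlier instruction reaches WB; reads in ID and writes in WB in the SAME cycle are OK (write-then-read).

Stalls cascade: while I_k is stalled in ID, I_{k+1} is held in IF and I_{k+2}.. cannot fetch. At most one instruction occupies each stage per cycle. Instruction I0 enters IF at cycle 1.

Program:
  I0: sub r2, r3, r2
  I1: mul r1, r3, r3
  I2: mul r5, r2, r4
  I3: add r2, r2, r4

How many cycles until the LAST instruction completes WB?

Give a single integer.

I0 sub r2 <- r3,r2: IF@1 ID@2 stall=0 (-) EX@3 MEM@4 WB@5
I1 mul r1 <- r3,r3: IF@2 ID@3 stall=0 (-) EX@4 MEM@5 WB@6
I2 mul r5 <- r2,r4: IF@3 ID@4 stall=1 (RAW on I0.r2 (WB@5)) EX@6 MEM@7 WB@8
I3 add r2 <- r2,r4: IF@4 ID@6 stall=0 (-) EX@7 MEM@8 WB@9

Answer: 9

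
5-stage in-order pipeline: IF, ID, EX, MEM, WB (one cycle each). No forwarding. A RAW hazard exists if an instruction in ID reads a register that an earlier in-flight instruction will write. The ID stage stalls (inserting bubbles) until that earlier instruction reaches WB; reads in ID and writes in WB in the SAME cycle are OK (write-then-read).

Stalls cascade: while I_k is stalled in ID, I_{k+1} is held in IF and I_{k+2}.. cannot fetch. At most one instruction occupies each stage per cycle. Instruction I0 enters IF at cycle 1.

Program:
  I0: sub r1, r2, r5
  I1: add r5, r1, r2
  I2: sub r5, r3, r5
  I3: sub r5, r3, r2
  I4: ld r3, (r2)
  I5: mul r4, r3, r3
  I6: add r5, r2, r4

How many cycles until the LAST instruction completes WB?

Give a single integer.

Answer: 19

Derivation:
I0 sub r1 <- r2,r5: IF@1 ID@2 stall=0 (-) EX@3 MEM@4 WB@5
I1 add r5 <- r1,r2: IF@2 ID@3 stall=2 (RAW on I0.r1 (WB@5)) EX@6 MEM@7 WB@8
I2 sub r5 <- r3,r5: IF@3 ID@6 stall=2 (RAW on I1.r5 (WB@8)) EX@9 MEM@10 WB@11
I3 sub r5 <- r3,r2: IF@6 ID@9 stall=0 (-) EX@10 MEM@11 WB@12
I4 ld r3 <- r2: IF@9 ID@10 stall=0 (-) EX@11 MEM@12 WB@13
I5 mul r4 <- r3,r3: IF@10 ID@11 stall=2 (RAW on I4.r3 (WB@13)) EX@14 MEM@15 WB@16
I6 add r5 <- r2,r4: IF@11 ID@14 stall=2 (RAW on I5.r4 (WB@16)) EX@17 MEM@18 WB@19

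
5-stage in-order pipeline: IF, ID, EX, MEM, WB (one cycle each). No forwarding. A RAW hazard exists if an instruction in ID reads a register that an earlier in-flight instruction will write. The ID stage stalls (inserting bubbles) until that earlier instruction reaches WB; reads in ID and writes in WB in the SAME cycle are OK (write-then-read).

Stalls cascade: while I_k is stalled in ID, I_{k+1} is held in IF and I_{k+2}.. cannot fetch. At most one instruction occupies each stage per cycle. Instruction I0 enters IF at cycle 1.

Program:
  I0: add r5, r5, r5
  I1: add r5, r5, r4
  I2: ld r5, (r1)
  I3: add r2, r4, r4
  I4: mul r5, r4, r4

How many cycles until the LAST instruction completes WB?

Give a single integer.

I0 add r5 <- r5,r5: IF@1 ID@2 stall=0 (-) EX@3 MEM@4 WB@5
I1 add r5 <- r5,r4: IF@2 ID@3 stall=2 (RAW on I0.r5 (WB@5)) EX@6 MEM@7 WB@8
I2 ld r5 <- r1: IF@3 ID@6 stall=0 (-) EX@7 MEM@8 WB@9
I3 add r2 <- r4,r4: IF@6 ID@7 stall=0 (-) EX@8 MEM@9 WB@10
I4 mul r5 <- r4,r4: IF@7 ID@8 stall=0 (-) EX@9 MEM@10 WB@11

Answer: 11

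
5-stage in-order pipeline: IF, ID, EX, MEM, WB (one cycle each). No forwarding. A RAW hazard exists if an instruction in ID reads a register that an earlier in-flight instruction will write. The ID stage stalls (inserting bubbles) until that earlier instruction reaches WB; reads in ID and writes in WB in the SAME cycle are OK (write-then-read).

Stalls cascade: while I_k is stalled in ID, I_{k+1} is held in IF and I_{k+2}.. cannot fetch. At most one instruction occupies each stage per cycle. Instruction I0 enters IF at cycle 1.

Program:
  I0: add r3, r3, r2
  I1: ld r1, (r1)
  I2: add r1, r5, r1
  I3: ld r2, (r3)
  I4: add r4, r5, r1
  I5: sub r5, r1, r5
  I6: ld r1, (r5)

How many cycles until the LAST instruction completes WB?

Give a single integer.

I0 add r3 <- r3,r2: IF@1 ID@2 stall=0 (-) EX@3 MEM@4 WB@5
I1 ld r1 <- r1: IF@2 ID@3 stall=0 (-) EX@4 MEM@5 WB@6
I2 add r1 <- r5,r1: IF@3 ID@4 stall=2 (RAW on I1.r1 (WB@6)) EX@7 MEM@8 WB@9
I3 ld r2 <- r3: IF@4 ID@7 stall=0 (-) EX@8 MEM@9 WB@10
I4 add r4 <- r5,r1: IF@7 ID@8 stall=1 (RAW on I2.r1 (WB@9)) EX@10 MEM@11 WB@12
I5 sub r5 <- r1,r5: IF@8 ID@10 stall=0 (-) EX@11 MEM@12 WB@13
I6 ld r1 <- r5: IF@10 ID@11 stall=2 (RAW on I5.r5 (WB@13)) EX@14 MEM@15 WB@16

Answer: 16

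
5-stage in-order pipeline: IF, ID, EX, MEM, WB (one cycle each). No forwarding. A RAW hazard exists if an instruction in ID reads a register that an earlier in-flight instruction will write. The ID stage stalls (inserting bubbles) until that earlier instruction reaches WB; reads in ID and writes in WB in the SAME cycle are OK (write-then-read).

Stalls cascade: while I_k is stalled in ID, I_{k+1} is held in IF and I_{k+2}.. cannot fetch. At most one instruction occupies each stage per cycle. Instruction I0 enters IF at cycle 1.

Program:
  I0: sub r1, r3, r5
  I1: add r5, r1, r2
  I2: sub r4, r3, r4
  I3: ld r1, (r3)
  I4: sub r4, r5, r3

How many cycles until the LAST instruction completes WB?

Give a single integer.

Answer: 11

Derivation:
I0 sub r1 <- r3,r5: IF@1 ID@2 stall=0 (-) EX@3 MEM@4 WB@5
I1 add r5 <- r1,r2: IF@2 ID@3 stall=2 (RAW on I0.r1 (WB@5)) EX@6 MEM@7 WB@8
I2 sub r4 <- r3,r4: IF@3 ID@6 stall=0 (-) EX@7 MEM@8 WB@9
I3 ld r1 <- r3: IF@6 ID@7 stall=0 (-) EX@8 MEM@9 WB@10
I4 sub r4 <- r5,r3: IF@7 ID@8 stall=0 (-) EX@9 MEM@10 WB@11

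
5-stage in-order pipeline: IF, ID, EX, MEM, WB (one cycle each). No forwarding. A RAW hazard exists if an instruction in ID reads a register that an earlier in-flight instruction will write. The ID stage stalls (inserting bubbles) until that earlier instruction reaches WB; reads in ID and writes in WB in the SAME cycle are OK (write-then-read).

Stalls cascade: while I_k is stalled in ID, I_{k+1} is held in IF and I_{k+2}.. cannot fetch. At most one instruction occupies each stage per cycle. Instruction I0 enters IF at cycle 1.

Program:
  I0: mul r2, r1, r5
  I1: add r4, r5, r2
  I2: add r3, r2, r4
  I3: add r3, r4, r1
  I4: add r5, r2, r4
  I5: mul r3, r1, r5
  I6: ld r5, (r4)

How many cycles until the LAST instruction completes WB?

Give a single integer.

Answer: 17

Derivation:
I0 mul r2 <- r1,r5: IF@1 ID@2 stall=0 (-) EX@3 MEM@4 WB@5
I1 add r4 <- r5,r2: IF@2 ID@3 stall=2 (RAW on I0.r2 (WB@5)) EX@6 MEM@7 WB@8
I2 add r3 <- r2,r4: IF@3 ID@6 stall=2 (RAW on I1.r4 (WB@8)) EX@9 MEM@10 WB@11
I3 add r3 <- r4,r1: IF@6 ID@9 stall=0 (-) EX@10 MEM@11 WB@12
I4 add r5 <- r2,r4: IF@9 ID@10 stall=0 (-) EX@11 MEM@12 WB@13
I5 mul r3 <- r1,r5: IF@10 ID@11 stall=2 (RAW on I4.r5 (WB@13)) EX@14 MEM@15 WB@16
I6 ld r5 <- r4: IF@11 ID@14 stall=0 (-) EX@15 MEM@16 WB@17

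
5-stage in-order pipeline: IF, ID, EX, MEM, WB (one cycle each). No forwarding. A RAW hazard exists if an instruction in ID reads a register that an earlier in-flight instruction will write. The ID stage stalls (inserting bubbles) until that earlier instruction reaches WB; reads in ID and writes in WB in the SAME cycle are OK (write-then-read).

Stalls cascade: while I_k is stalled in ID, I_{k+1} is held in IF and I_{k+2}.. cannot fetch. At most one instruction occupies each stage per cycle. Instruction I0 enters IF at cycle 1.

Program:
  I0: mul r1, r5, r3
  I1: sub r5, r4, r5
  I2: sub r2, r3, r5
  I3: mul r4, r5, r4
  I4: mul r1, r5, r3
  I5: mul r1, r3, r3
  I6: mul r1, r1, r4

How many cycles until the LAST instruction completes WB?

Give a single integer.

I0 mul r1 <- r5,r3: IF@1 ID@2 stall=0 (-) EX@3 MEM@4 WB@5
I1 sub r5 <- r4,r5: IF@2 ID@3 stall=0 (-) EX@4 MEM@5 WB@6
I2 sub r2 <- r3,r5: IF@3 ID@4 stall=2 (RAW on I1.r5 (WB@6)) EX@7 MEM@8 WB@9
I3 mul r4 <- r5,r4: IF@4 ID@7 stall=0 (-) EX@8 MEM@9 WB@10
I4 mul r1 <- r5,r3: IF@7 ID@8 stall=0 (-) EX@9 MEM@10 WB@11
I5 mul r1 <- r3,r3: IF@8 ID@9 stall=0 (-) EX@10 MEM@11 WB@12
I6 mul r1 <- r1,r4: IF@9 ID@10 stall=2 (RAW on I5.r1 (WB@12)) EX@13 MEM@14 WB@15

Answer: 15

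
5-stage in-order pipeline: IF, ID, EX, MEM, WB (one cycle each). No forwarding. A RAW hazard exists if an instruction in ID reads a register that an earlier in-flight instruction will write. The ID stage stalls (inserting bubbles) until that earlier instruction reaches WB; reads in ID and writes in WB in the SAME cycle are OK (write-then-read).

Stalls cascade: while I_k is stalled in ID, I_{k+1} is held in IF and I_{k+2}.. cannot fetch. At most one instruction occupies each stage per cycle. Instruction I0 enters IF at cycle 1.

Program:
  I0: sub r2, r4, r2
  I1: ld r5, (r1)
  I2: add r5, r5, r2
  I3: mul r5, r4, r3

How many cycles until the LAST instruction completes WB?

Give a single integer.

I0 sub r2 <- r4,r2: IF@1 ID@2 stall=0 (-) EX@3 MEM@4 WB@5
I1 ld r5 <- r1: IF@2 ID@3 stall=0 (-) EX@4 MEM@5 WB@6
I2 add r5 <- r5,r2: IF@3 ID@4 stall=2 (RAW on I1.r5 (WB@6)) EX@7 MEM@8 WB@9
I3 mul r5 <- r4,r3: IF@4 ID@7 stall=0 (-) EX@8 MEM@9 WB@10

Answer: 10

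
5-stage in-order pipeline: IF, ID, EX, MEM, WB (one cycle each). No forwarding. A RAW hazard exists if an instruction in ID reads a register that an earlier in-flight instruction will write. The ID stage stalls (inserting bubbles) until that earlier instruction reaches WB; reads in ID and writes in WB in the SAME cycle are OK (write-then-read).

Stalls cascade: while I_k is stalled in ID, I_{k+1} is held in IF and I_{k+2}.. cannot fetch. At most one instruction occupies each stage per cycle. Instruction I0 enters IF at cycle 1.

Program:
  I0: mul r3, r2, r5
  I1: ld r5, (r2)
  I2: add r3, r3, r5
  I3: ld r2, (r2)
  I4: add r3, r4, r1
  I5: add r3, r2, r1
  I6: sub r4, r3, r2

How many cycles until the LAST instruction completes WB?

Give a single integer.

I0 mul r3 <- r2,r5: IF@1 ID@2 stall=0 (-) EX@3 MEM@4 WB@5
I1 ld r5 <- r2: IF@2 ID@3 stall=0 (-) EX@4 MEM@5 WB@6
I2 add r3 <- r3,r5: IF@3 ID@4 stall=2 (RAW on I1.r5 (WB@6)) EX@7 MEM@8 WB@9
I3 ld r2 <- r2: IF@4 ID@7 stall=0 (-) EX@8 MEM@9 WB@10
I4 add r3 <- r4,r1: IF@7 ID@8 stall=0 (-) EX@9 MEM@10 WB@11
I5 add r3 <- r2,r1: IF@8 ID@9 stall=1 (RAW on I3.r2 (WB@10)) EX@11 MEM@12 WB@13
I6 sub r4 <- r3,r2: IF@9 ID@11 stall=2 (RAW on I5.r3 (WB@13)) EX@14 MEM@15 WB@16

Answer: 16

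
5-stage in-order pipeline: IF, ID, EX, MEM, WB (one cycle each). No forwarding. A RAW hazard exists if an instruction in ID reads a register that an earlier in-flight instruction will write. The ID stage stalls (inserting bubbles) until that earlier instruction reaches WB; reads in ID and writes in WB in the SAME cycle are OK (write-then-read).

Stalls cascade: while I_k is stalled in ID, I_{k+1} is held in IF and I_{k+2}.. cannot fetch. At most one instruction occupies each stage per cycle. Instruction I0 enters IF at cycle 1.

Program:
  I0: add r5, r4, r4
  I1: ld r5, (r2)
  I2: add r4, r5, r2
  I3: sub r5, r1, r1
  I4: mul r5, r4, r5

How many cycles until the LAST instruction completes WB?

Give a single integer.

Answer: 13

Derivation:
I0 add r5 <- r4,r4: IF@1 ID@2 stall=0 (-) EX@3 MEM@4 WB@5
I1 ld r5 <- r2: IF@2 ID@3 stall=0 (-) EX@4 MEM@5 WB@6
I2 add r4 <- r5,r2: IF@3 ID@4 stall=2 (RAW on I1.r5 (WB@6)) EX@7 MEM@8 WB@9
I3 sub r5 <- r1,r1: IF@4 ID@7 stall=0 (-) EX@8 MEM@9 WB@10
I4 mul r5 <- r4,r5: IF@7 ID@8 stall=2 (RAW on I3.r5 (WB@10)) EX@11 MEM@12 WB@13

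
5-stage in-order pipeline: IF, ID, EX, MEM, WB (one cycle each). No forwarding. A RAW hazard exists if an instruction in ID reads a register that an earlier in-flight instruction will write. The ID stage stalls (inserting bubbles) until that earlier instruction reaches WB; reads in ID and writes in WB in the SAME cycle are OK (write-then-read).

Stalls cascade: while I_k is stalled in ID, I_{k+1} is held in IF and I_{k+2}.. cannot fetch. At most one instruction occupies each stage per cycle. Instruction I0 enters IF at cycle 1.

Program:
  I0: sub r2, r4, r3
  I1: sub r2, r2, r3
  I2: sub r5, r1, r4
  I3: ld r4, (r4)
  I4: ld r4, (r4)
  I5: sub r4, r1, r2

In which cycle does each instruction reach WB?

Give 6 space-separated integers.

Answer: 5 8 9 10 13 14

Derivation:
I0 sub r2 <- r4,r3: IF@1 ID@2 stall=0 (-) EX@3 MEM@4 WB@5
I1 sub r2 <- r2,r3: IF@2 ID@3 stall=2 (RAW on I0.r2 (WB@5)) EX@6 MEM@7 WB@8
I2 sub r5 <- r1,r4: IF@3 ID@6 stall=0 (-) EX@7 MEM@8 WB@9
I3 ld r4 <- r4: IF@6 ID@7 stall=0 (-) EX@8 MEM@9 WB@10
I4 ld r4 <- r4: IF@7 ID@8 stall=2 (RAW on I3.r4 (WB@10)) EX@11 MEM@12 WB@13
I5 sub r4 <- r1,r2: IF@8 ID@11 stall=0 (-) EX@12 MEM@13 WB@14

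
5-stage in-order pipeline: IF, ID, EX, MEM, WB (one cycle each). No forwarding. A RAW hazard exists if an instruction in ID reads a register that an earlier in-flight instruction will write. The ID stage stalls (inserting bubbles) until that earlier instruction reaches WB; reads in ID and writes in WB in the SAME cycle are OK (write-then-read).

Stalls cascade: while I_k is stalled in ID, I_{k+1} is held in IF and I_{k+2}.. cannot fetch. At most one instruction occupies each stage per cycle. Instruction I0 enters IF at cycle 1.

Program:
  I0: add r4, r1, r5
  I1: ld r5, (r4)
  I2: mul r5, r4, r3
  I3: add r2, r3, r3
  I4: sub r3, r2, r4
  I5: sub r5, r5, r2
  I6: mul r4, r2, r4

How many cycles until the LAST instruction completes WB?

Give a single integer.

Answer: 15

Derivation:
I0 add r4 <- r1,r5: IF@1 ID@2 stall=0 (-) EX@3 MEM@4 WB@5
I1 ld r5 <- r4: IF@2 ID@3 stall=2 (RAW on I0.r4 (WB@5)) EX@6 MEM@7 WB@8
I2 mul r5 <- r4,r3: IF@3 ID@6 stall=0 (-) EX@7 MEM@8 WB@9
I3 add r2 <- r3,r3: IF@6 ID@7 stall=0 (-) EX@8 MEM@9 WB@10
I4 sub r3 <- r2,r4: IF@7 ID@8 stall=2 (RAW on I3.r2 (WB@10)) EX@11 MEM@12 WB@13
I5 sub r5 <- r5,r2: IF@8 ID@11 stall=0 (-) EX@12 MEM@13 WB@14
I6 mul r4 <- r2,r4: IF@11 ID@12 stall=0 (-) EX@13 MEM@14 WB@15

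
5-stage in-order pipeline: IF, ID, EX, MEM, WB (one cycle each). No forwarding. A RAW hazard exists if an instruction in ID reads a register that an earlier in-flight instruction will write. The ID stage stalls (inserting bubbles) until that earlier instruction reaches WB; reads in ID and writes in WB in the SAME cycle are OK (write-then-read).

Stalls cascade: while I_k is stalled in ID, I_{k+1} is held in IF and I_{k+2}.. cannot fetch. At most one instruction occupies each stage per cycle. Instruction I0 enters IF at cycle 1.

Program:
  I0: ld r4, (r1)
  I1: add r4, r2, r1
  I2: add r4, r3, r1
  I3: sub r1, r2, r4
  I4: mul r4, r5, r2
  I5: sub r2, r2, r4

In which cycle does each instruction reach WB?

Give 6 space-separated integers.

Answer: 5 6 7 10 11 14

Derivation:
I0 ld r4 <- r1: IF@1 ID@2 stall=0 (-) EX@3 MEM@4 WB@5
I1 add r4 <- r2,r1: IF@2 ID@3 stall=0 (-) EX@4 MEM@5 WB@6
I2 add r4 <- r3,r1: IF@3 ID@4 stall=0 (-) EX@5 MEM@6 WB@7
I3 sub r1 <- r2,r4: IF@4 ID@5 stall=2 (RAW on I2.r4 (WB@7)) EX@8 MEM@9 WB@10
I4 mul r4 <- r5,r2: IF@5 ID@8 stall=0 (-) EX@9 MEM@10 WB@11
I5 sub r2 <- r2,r4: IF@8 ID@9 stall=2 (RAW on I4.r4 (WB@11)) EX@12 MEM@13 WB@14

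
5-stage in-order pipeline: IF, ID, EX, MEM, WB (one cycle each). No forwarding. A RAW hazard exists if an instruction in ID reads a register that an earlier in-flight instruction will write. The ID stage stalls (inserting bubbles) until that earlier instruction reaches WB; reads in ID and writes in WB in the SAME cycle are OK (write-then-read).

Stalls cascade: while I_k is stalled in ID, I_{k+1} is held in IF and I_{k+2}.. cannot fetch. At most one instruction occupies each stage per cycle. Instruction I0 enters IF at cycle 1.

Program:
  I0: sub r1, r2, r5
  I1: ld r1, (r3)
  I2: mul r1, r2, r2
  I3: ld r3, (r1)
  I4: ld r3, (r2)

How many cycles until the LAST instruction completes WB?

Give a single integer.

I0 sub r1 <- r2,r5: IF@1 ID@2 stall=0 (-) EX@3 MEM@4 WB@5
I1 ld r1 <- r3: IF@2 ID@3 stall=0 (-) EX@4 MEM@5 WB@6
I2 mul r1 <- r2,r2: IF@3 ID@4 stall=0 (-) EX@5 MEM@6 WB@7
I3 ld r3 <- r1: IF@4 ID@5 stall=2 (RAW on I2.r1 (WB@7)) EX@8 MEM@9 WB@10
I4 ld r3 <- r2: IF@5 ID@8 stall=0 (-) EX@9 MEM@10 WB@11

Answer: 11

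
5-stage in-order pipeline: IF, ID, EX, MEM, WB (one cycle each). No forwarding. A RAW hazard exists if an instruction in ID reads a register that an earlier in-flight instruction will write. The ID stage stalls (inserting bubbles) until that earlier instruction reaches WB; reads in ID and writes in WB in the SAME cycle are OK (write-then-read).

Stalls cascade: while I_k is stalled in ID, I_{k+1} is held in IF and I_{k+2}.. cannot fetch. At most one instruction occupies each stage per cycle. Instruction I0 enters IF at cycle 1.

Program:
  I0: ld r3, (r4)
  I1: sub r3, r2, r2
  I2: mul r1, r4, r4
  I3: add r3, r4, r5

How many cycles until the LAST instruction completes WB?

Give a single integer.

Answer: 8

Derivation:
I0 ld r3 <- r4: IF@1 ID@2 stall=0 (-) EX@3 MEM@4 WB@5
I1 sub r3 <- r2,r2: IF@2 ID@3 stall=0 (-) EX@4 MEM@5 WB@6
I2 mul r1 <- r4,r4: IF@3 ID@4 stall=0 (-) EX@5 MEM@6 WB@7
I3 add r3 <- r4,r5: IF@4 ID@5 stall=0 (-) EX@6 MEM@7 WB@8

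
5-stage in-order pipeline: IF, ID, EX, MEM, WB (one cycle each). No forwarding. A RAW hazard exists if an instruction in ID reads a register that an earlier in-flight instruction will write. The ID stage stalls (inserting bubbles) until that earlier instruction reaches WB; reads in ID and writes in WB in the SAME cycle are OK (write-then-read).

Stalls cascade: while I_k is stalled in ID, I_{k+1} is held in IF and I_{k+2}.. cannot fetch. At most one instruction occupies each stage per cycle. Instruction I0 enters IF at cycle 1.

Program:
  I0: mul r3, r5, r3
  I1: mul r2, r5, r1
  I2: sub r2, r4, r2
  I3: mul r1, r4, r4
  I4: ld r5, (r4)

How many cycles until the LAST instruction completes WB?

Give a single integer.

I0 mul r3 <- r5,r3: IF@1 ID@2 stall=0 (-) EX@3 MEM@4 WB@5
I1 mul r2 <- r5,r1: IF@2 ID@3 stall=0 (-) EX@4 MEM@5 WB@6
I2 sub r2 <- r4,r2: IF@3 ID@4 stall=2 (RAW on I1.r2 (WB@6)) EX@7 MEM@8 WB@9
I3 mul r1 <- r4,r4: IF@4 ID@7 stall=0 (-) EX@8 MEM@9 WB@10
I4 ld r5 <- r4: IF@7 ID@8 stall=0 (-) EX@9 MEM@10 WB@11

Answer: 11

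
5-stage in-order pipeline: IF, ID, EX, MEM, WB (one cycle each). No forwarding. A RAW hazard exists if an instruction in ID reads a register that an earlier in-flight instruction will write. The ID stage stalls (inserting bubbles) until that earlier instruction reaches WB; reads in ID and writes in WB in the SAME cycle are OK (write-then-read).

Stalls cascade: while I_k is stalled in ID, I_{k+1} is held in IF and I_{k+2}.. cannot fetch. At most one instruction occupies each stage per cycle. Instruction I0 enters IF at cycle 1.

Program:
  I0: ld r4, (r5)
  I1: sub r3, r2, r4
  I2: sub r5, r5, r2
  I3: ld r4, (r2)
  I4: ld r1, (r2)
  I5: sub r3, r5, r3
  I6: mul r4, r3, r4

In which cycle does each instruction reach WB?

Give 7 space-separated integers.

Answer: 5 8 9 10 11 12 15

Derivation:
I0 ld r4 <- r5: IF@1 ID@2 stall=0 (-) EX@3 MEM@4 WB@5
I1 sub r3 <- r2,r4: IF@2 ID@3 stall=2 (RAW on I0.r4 (WB@5)) EX@6 MEM@7 WB@8
I2 sub r5 <- r5,r2: IF@3 ID@6 stall=0 (-) EX@7 MEM@8 WB@9
I3 ld r4 <- r2: IF@6 ID@7 stall=0 (-) EX@8 MEM@9 WB@10
I4 ld r1 <- r2: IF@7 ID@8 stall=0 (-) EX@9 MEM@10 WB@11
I5 sub r3 <- r5,r3: IF@8 ID@9 stall=0 (-) EX@10 MEM@11 WB@12
I6 mul r4 <- r3,r4: IF@9 ID@10 stall=2 (RAW on I5.r3 (WB@12)) EX@13 MEM@14 WB@15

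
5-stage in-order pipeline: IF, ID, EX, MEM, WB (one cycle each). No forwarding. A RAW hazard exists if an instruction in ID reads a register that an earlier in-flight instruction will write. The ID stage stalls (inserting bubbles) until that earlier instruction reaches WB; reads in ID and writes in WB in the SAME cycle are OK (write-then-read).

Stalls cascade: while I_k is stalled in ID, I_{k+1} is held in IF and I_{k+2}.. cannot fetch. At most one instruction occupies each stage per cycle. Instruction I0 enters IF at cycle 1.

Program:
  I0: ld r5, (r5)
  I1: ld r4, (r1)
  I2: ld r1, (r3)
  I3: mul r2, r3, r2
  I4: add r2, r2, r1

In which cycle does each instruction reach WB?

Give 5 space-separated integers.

Answer: 5 6 7 8 11

Derivation:
I0 ld r5 <- r5: IF@1 ID@2 stall=0 (-) EX@3 MEM@4 WB@5
I1 ld r4 <- r1: IF@2 ID@3 stall=0 (-) EX@4 MEM@5 WB@6
I2 ld r1 <- r3: IF@3 ID@4 stall=0 (-) EX@5 MEM@6 WB@7
I3 mul r2 <- r3,r2: IF@4 ID@5 stall=0 (-) EX@6 MEM@7 WB@8
I4 add r2 <- r2,r1: IF@5 ID@6 stall=2 (RAW on I3.r2 (WB@8)) EX@9 MEM@10 WB@11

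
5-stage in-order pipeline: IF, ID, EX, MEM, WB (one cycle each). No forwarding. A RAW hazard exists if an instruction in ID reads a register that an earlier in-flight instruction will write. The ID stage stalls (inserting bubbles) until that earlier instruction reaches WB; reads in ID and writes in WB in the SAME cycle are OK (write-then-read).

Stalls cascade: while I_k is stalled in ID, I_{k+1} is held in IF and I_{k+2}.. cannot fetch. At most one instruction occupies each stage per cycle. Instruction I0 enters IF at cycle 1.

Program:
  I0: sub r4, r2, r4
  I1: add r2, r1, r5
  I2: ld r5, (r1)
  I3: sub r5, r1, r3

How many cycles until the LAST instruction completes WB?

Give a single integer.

Answer: 8

Derivation:
I0 sub r4 <- r2,r4: IF@1 ID@2 stall=0 (-) EX@3 MEM@4 WB@5
I1 add r2 <- r1,r5: IF@2 ID@3 stall=0 (-) EX@4 MEM@5 WB@6
I2 ld r5 <- r1: IF@3 ID@4 stall=0 (-) EX@5 MEM@6 WB@7
I3 sub r5 <- r1,r3: IF@4 ID@5 stall=0 (-) EX@6 MEM@7 WB@8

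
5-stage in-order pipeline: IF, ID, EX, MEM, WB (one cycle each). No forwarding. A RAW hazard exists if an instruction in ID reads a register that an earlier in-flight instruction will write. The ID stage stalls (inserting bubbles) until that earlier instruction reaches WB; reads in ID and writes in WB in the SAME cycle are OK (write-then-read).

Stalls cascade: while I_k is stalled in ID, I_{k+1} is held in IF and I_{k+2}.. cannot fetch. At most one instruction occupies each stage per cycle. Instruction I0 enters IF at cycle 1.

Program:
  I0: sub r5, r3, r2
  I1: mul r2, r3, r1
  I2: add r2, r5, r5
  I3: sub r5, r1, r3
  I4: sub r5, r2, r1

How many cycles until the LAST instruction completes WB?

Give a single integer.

Answer: 11

Derivation:
I0 sub r5 <- r3,r2: IF@1 ID@2 stall=0 (-) EX@3 MEM@4 WB@5
I1 mul r2 <- r3,r1: IF@2 ID@3 stall=0 (-) EX@4 MEM@5 WB@6
I2 add r2 <- r5,r5: IF@3 ID@4 stall=1 (RAW on I0.r5 (WB@5)) EX@6 MEM@7 WB@8
I3 sub r5 <- r1,r3: IF@4 ID@6 stall=0 (-) EX@7 MEM@8 WB@9
I4 sub r5 <- r2,r1: IF@6 ID@7 stall=1 (RAW on I2.r2 (WB@8)) EX@9 MEM@10 WB@11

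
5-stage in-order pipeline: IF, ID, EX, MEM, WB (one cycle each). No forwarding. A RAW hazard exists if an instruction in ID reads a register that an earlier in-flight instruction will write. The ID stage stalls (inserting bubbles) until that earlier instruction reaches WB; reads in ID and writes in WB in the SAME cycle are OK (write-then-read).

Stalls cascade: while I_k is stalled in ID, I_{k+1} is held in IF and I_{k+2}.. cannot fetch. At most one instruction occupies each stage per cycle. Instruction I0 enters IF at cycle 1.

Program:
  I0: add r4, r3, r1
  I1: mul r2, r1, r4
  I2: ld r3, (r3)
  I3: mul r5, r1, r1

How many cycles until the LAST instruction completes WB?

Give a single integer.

Answer: 10

Derivation:
I0 add r4 <- r3,r1: IF@1 ID@2 stall=0 (-) EX@3 MEM@4 WB@5
I1 mul r2 <- r1,r4: IF@2 ID@3 stall=2 (RAW on I0.r4 (WB@5)) EX@6 MEM@7 WB@8
I2 ld r3 <- r3: IF@3 ID@6 stall=0 (-) EX@7 MEM@8 WB@9
I3 mul r5 <- r1,r1: IF@6 ID@7 stall=0 (-) EX@8 MEM@9 WB@10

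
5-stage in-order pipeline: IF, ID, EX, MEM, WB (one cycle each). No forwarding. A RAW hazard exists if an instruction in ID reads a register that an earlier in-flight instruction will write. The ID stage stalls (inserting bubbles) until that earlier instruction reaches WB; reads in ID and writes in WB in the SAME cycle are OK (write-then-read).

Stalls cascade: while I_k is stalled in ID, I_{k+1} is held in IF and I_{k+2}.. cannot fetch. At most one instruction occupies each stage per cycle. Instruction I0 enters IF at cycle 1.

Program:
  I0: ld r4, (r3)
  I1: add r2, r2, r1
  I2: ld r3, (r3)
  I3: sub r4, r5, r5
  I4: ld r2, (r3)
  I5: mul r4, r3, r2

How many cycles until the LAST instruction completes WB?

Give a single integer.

I0 ld r4 <- r3: IF@1 ID@2 stall=0 (-) EX@3 MEM@4 WB@5
I1 add r2 <- r2,r1: IF@2 ID@3 stall=0 (-) EX@4 MEM@5 WB@6
I2 ld r3 <- r3: IF@3 ID@4 stall=0 (-) EX@5 MEM@6 WB@7
I3 sub r4 <- r5,r5: IF@4 ID@5 stall=0 (-) EX@6 MEM@7 WB@8
I4 ld r2 <- r3: IF@5 ID@6 stall=1 (RAW on I2.r3 (WB@7)) EX@8 MEM@9 WB@10
I5 mul r4 <- r3,r2: IF@6 ID@8 stall=2 (RAW on I4.r2 (WB@10)) EX@11 MEM@12 WB@13

Answer: 13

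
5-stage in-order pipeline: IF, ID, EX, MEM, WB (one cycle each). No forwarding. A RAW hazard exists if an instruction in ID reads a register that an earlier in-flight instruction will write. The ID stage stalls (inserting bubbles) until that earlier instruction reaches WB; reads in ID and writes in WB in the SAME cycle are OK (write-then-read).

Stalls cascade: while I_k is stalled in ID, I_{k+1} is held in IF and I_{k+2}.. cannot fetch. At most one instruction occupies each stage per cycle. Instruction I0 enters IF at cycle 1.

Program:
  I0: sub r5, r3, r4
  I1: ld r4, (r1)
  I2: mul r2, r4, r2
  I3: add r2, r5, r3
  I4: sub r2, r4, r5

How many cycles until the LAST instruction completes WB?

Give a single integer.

I0 sub r5 <- r3,r4: IF@1 ID@2 stall=0 (-) EX@3 MEM@4 WB@5
I1 ld r4 <- r1: IF@2 ID@3 stall=0 (-) EX@4 MEM@5 WB@6
I2 mul r2 <- r4,r2: IF@3 ID@4 stall=2 (RAW on I1.r4 (WB@6)) EX@7 MEM@8 WB@9
I3 add r2 <- r5,r3: IF@4 ID@7 stall=0 (-) EX@8 MEM@9 WB@10
I4 sub r2 <- r4,r5: IF@7 ID@8 stall=0 (-) EX@9 MEM@10 WB@11

Answer: 11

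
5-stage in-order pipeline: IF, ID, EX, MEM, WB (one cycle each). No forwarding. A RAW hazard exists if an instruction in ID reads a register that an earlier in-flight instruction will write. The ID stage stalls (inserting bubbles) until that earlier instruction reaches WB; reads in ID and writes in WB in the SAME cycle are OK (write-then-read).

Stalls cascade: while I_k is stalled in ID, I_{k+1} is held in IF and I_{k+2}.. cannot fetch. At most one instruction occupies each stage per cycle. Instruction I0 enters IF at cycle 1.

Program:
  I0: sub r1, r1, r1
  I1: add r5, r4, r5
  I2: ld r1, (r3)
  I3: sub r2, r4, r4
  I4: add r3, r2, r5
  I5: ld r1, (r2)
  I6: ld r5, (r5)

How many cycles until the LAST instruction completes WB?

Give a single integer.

Answer: 13

Derivation:
I0 sub r1 <- r1,r1: IF@1 ID@2 stall=0 (-) EX@3 MEM@4 WB@5
I1 add r5 <- r4,r5: IF@2 ID@3 stall=0 (-) EX@4 MEM@5 WB@6
I2 ld r1 <- r3: IF@3 ID@4 stall=0 (-) EX@5 MEM@6 WB@7
I3 sub r2 <- r4,r4: IF@4 ID@5 stall=0 (-) EX@6 MEM@7 WB@8
I4 add r3 <- r2,r5: IF@5 ID@6 stall=2 (RAW on I3.r2 (WB@8)) EX@9 MEM@10 WB@11
I5 ld r1 <- r2: IF@6 ID@9 stall=0 (-) EX@10 MEM@11 WB@12
I6 ld r5 <- r5: IF@9 ID@10 stall=0 (-) EX@11 MEM@12 WB@13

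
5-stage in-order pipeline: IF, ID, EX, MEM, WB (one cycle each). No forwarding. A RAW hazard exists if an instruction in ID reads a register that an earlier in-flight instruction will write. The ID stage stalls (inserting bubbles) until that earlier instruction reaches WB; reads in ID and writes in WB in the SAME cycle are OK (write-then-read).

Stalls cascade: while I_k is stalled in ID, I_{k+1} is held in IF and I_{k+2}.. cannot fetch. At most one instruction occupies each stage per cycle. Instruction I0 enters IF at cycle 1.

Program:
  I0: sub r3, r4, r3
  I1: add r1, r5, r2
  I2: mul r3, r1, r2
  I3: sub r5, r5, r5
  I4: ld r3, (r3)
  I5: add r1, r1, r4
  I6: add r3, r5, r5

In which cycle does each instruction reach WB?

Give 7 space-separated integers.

Answer: 5 6 9 10 12 13 14

Derivation:
I0 sub r3 <- r4,r3: IF@1 ID@2 stall=0 (-) EX@3 MEM@4 WB@5
I1 add r1 <- r5,r2: IF@2 ID@3 stall=0 (-) EX@4 MEM@5 WB@6
I2 mul r3 <- r1,r2: IF@3 ID@4 stall=2 (RAW on I1.r1 (WB@6)) EX@7 MEM@8 WB@9
I3 sub r5 <- r5,r5: IF@4 ID@7 stall=0 (-) EX@8 MEM@9 WB@10
I4 ld r3 <- r3: IF@7 ID@8 stall=1 (RAW on I2.r3 (WB@9)) EX@10 MEM@11 WB@12
I5 add r1 <- r1,r4: IF@8 ID@10 stall=0 (-) EX@11 MEM@12 WB@13
I6 add r3 <- r5,r5: IF@10 ID@11 stall=0 (-) EX@12 MEM@13 WB@14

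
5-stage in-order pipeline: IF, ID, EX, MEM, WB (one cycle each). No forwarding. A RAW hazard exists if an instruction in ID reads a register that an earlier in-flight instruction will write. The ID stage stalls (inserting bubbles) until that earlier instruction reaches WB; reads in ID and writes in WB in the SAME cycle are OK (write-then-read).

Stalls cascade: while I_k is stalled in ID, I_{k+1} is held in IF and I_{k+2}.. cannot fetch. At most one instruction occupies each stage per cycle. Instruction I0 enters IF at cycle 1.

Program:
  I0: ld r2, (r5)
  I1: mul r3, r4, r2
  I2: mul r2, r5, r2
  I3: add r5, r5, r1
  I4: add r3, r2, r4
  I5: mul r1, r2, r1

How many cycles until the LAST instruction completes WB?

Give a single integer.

I0 ld r2 <- r5: IF@1 ID@2 stall=0 (-) EX@3 MEM@4 WB@5
I1 mul r3 <- r4,r2: IF@2 ID@3 stall=2 (RAW on I0.r2 (WB@5)) EX@6 MEM@7 WB@8
I2 mul r2 <- r5,r2: IF@3 ID@6 stall=0 (-) EX@7 MEM@8 WB@9
I3 add r5 <- r5,r1: IF@6 ID@7 stall=0 (-) EX@8 MEM@9 WB@10
I4 add r3 <- r2,r4: IF@7 ID@8 stall=1 (RAW on I2.r2 (WB@9)) EX@10 MEM@11 WB@12
I5 mul r1 <- r2,r1: IF@8 ID@10 stall=0 (-) EX@11 MEM@12 WB@13

Answer: 13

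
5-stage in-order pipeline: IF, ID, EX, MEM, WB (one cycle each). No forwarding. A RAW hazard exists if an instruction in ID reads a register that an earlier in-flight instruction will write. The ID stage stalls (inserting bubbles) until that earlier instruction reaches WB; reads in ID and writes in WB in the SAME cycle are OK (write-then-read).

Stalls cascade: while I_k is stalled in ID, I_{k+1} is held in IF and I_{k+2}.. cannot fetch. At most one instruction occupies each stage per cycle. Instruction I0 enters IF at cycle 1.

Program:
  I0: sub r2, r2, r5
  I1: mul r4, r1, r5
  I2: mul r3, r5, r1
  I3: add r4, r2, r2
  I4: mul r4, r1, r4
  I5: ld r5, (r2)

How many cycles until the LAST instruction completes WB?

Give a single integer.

Answer: 12

Derivation:
I0 sub r2 <- r2,r5: IF@1 ID@2 stall=0 (-) EX@3 MEM@4 WB@5
I1 mul r4 <- r1,r5: IF@2 ID@3 stall=0 (-) EX@4 MEM@5 WB@6
I2 mul r3 <- r5,r1: IF@3 ID@4 stall=0 (-) EX@5 MEM@6 WB@7
I3 add r4 <- r2,r2: IF@4 ID@5 stall=0 (-) EX@6 MEM@7 WB@8
I4 mul r4 <- r1,r4: IF@5 ID@6 stall=2 (RAW on I3.r4 (WB@8)) EX@9 MEM@10 WB@11
I5 ld r5 <- r2: IF@6 ID@9 stall=0 (-) EX@10 MEM@11 WB@12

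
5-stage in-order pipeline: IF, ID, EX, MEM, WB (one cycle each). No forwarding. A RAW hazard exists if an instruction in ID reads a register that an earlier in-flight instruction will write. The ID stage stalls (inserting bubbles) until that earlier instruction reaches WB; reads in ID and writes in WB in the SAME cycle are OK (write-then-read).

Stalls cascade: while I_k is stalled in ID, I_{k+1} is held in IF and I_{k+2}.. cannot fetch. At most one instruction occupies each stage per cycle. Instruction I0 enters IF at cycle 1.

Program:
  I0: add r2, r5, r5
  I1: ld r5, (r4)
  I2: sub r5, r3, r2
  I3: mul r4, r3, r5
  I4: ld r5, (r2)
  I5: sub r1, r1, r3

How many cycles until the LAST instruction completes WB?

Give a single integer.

I0 add r2 <- r5,r5: IF@1 ID@2 stall=0 (-) EX@3 MEM@4 WB@5
I1 ld r5 <- r4: IF@2 ID@3 stall=0 (-) EX@4 MEM@5 WB@6
I2 sub r5 <- r3,r2: IF@3 ID@4 stall=1 (RAW on I0.r2 (WB@5)) EX@6 MEM@7 WB@8
I3 mul r4 <- r3,r5: IF@4 ID@6 stall=2 (RAW on I2.r5 (WB@8)) EX@9 MEM@10 WB@11
I4 ld r5 <- r2: IF@6 ID@9 stall=0 (-) EX@10 MEM@11 WB@12
I5 sub r1 <- r1,r3: IF@9 ID@10 stall=0 (-) EX@11 MEM@12 WB@13

Answer: 13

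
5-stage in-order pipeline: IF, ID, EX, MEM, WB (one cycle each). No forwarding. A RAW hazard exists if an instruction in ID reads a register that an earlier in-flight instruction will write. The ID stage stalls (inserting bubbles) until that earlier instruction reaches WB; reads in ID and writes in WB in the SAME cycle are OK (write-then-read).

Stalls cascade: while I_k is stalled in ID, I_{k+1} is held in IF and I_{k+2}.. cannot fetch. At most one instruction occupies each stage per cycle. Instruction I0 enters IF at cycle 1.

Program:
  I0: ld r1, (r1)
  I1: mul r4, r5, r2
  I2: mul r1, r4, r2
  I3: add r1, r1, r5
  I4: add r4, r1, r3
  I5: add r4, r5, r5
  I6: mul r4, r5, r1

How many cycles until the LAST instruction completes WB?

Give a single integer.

Answer: 17

Derivation:
I0 ld r1 <- r1: IF@1 ID@2 stall=0 (-) EX@3 MEM@4 WB@5
I1 mul r4 <- r5,r2: IF@2 ID@3 stall=0 (-) EX@4 MEM@5 WB@6
I2 mul r1 <- r4,r2: IF@3 ID@4 stall=2 (RAW on I1.r4 (WB@6)) EX@7 MEM@8 WB@9
I3 add r1 <- r1,r5: IF@4 ID@7 stall=2 (RAW on I2.r1 (WB@9)) EX@10 MEM@11 WB@12
I4 add r4 <- r1,r3: IF@7 ID@10 stall=2 (RAW on I3.r1 (WB@12)) EX@13 MEM@14 WB@15
I5 add r4 <- r5,r5: IF@10 ID@13 stall=0 (-) EX@14 MEM@15 WB@16
I6 mul r4 <- r5,r1: IF@13 ID@14 stall=0 (-) EX@15 MEM@16 WB@17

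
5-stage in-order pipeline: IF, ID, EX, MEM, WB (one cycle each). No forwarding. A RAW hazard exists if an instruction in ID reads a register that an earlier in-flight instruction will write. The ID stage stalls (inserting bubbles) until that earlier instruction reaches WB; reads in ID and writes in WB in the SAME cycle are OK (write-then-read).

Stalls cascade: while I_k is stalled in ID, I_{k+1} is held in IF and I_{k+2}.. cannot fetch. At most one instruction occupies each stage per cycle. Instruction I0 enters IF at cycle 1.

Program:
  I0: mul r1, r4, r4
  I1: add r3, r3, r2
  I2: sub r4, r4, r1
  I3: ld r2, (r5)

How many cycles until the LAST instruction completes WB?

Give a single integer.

Answer: 9

Derivation:
I0 mul r1 <- r4,r4: IF@1 ID@2 stall=0 (-) EX@3 MEM@4 WB@5
I1 add r3 <- r3,r2: IF@2 ID@3 stall=0 (-) EX@4 MEM@5 WB@6
I2 sub r4 <- r4,r1: IF@3 ID@4 stall=1 (RAW on I0.r1 (WB@5)) EX@6 MEM@7 WB@8
I3 ld r2 <- r5: IF@4 ID@6 stall=0 (-) EX@7 MEM@8 WB@9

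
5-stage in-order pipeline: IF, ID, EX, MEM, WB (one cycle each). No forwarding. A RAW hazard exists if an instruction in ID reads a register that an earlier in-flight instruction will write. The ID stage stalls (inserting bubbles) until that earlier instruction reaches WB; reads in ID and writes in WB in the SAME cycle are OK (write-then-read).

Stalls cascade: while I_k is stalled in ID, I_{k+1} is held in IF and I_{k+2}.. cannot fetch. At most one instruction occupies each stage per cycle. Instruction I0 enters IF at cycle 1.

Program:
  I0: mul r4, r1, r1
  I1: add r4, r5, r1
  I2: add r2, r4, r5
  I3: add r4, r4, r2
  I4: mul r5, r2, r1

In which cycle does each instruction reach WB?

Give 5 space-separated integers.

I0 mul r4 <- r1,r1: IF@1 ID@2 stall=0 (-) EX@3 MEM@4 WB@5
I1 add r4 <- r5,r1: IF@2 ID@3 stall=0 (-) EX@4 MEM@5 WB@6
I2 add r2 <- r4,r5: IF@3 ID@4 stall=2 (RAW on I1.r4 (WB@6)) EX@7 MEM@8 WB@9
I3 add r4 <- r4,r2: IF@4 ID@7 stall=2 (RAW on I2.r2 (WB@9)) EX@10 MEM@11 WB@12
I4 mul r5 <- r2,r1: IF@7 ID@10 stall=0 (-) EX@11 MEM@12 WB@13

Answer: 5 6 9 12 13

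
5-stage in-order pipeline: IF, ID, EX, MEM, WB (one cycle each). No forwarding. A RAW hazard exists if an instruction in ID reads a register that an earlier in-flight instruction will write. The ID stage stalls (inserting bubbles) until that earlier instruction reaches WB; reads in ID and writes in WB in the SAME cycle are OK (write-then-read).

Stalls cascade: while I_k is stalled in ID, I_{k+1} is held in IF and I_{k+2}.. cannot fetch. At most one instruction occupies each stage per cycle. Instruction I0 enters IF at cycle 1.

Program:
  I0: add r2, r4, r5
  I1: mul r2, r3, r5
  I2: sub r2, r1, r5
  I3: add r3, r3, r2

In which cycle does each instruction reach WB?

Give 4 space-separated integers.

I0 add r2 <- r4,r5: IF@1 ID@2 stall=0 (-) EX@3 MEM@4 WB@5
I1 mul r2 <- r3,r5: IF@2 ID@3 stall=0 (-) EX@4 MEM@5 WB@6
I2 sub r2 <- r1,r5: IF@3 ID@4 stall=0 (-) EX@5 MEM@6 WB@7
I3 add r3 <- r3,r2: IF@4 ID@5 stall=2 (RAW on I2.r2 (WB@7)) EX@8 MEM@9 WB@10

Answer: 5 6 7 10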